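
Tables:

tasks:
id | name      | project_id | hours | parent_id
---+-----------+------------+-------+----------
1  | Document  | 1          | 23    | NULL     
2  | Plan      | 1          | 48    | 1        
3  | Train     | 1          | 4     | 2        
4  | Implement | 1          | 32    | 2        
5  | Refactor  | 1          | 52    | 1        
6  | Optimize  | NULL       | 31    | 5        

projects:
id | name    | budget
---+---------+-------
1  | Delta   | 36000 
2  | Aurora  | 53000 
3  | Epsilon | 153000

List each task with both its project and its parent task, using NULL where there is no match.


Two LEFT JOINs from the same base table tasks: one to projects via project_id, one to tasks itself via parent_id. Both are LEFT so every task is preserved.
Match against projects:
  - task 1 (Document): project_id=1 -> matches Delta
  - task 2 (Plan): project_id=1 -> matches Delta
  - task 3 (Train): project_id=1 -> matches Delta
  - task 4 (Implement): project_id=1 -> matches Delta
  - task 5 (Refactor): project_id=1 -> matches Delta
  - task 6 (Optimize): project_id=NULL, no match -> kept with NULL
Match against tasks (self):
  - task 1 (Document): parent_id=NULL -> NULL
  - task 2 (Plan): parent_id=1 -> Document
  - task 3 (Train): parent_id=2 -> Plan
  - task 4 (Implement): parent_id=2 -> Plan
  - task 5 (Refactor): parent_id=1 -> Document
  - task 6 (Optimize): parent_id=5 -> Refactor

SQL:
SELECT a.name, b.name AS project, c.name AS parent
FROM tasks a
LEFT JOIN projects b ON a.project_id = b.id
LEFT JOIN tasks c ON a.parent_id = c.id

Result:
name      | project | parent  
----------+---------+---------
Document  | Delta   | NULL    
Plan      | Delta   | Document
Train     | Delta   | Plan    
Implement | Delta   | Plan    
Refactor  | Delta   | Document
Optimize  | NULL    | Refactor


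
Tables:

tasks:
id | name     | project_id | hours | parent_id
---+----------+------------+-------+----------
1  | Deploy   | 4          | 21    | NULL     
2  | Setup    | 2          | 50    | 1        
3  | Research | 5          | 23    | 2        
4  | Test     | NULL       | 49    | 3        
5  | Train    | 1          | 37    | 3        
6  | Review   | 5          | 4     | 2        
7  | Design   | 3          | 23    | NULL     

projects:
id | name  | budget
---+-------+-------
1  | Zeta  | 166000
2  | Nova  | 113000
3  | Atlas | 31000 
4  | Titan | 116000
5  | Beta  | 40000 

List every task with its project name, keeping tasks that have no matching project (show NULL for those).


LEFT JOIN keeps every row from tasks (the left table); where project_id has no match in projects, the project columns become NULL. Walk through each task:
  - task 1 (Deploy): project_id=4 -> matches Titan
  - task 2 (Setup): project_id=2 -> matches Nova
  - task 3 (Research): project_id=5 -> matches Beta
  - task 4 (Test): project_id=NULL, no match -> kept with NULL
  - task 5 (Train): project_id=1 -> matches Zeta
  - task 6 (Review): project_id=5 -> matches Beta
  - task 7 (Design): project_id=3 -> matches Atlas
All 7 rows appear; 1 has NULL project.

SQL:
SELECT a.name, b.name AS project
FROM tasks a
LEFT JOIN projects b ON a.project_id = b.id

Result:
name     | project
---------+--------
Deploy   | Titan  
Setup    | Nova   
Research | Beta   
Test     | NULL   
Train    | Zeta   
Review   | Beta   
Design   | Atlas  


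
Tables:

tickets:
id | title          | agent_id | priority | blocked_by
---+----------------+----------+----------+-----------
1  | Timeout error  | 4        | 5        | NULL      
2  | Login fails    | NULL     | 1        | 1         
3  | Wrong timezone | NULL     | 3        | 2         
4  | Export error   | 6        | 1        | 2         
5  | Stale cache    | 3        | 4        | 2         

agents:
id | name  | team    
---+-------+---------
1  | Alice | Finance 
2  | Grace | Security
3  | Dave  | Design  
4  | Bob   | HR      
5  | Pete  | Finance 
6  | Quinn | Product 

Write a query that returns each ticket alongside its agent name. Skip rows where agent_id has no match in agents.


INNER JOIN keeps only tickets rows whose agent_id matches an id in agents. Walk through each ticket:
  - ticket 1 (Timeout error): agent_id=4 -> matches Bob
  - ticket 2 (Login fails): agent_id=NULL, no match -> dropped
  - ticket 3 (Wrong timezone): agent_id=NULL, no match -> dropped
  - ticket 4 (Export error): agent_id=6 -> matches Quinn
  - ticket 5 (Stale cache): agent_id=3 -> matches Dave
So 2 of 5 rows are dropped.

SQL:
SELECT a.title, b.name AS agent
FROM tickets a
INNER JOIN agents b ON a.agent_id = b.id

Result:
title         | agent
--------------+------
Timeout error | Bob  
Export error  | Quinn
Stale cache   | Dave 


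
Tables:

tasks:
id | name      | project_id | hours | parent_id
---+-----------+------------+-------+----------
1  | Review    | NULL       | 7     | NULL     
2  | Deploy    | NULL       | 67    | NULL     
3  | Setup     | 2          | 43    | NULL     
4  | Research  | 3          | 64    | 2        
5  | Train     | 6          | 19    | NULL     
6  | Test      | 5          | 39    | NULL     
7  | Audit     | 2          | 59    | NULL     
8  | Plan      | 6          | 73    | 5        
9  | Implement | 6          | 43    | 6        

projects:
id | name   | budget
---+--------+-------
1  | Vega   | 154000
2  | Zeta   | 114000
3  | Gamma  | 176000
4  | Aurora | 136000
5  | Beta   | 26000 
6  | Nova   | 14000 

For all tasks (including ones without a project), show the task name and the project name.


LEFT JOIN keeps every row from tasks (the left table); where project_id has no match in projects, the project columns become NULL. Walk through each task:
  - task 1 (Review): project_id=NULL, no match -> kept with NULL
  - task 2 (Deploy): project_id=NULL, no match -> kept with NULL
  - task 3 (Setup): project_id=2 -> matches Zeta
  - task 4 (Research): project_id=3 -> matches Gamma
  - task 5 (Train): project_id=6 -> matches Nova
  - task 6 (Test): project_id=5 -> matches Beta
  - task 7 (Audit): project_id=2 -> matches Zeta
  - task 8 (Plan): project_id=6 -> matches Nova
  - task 9 (Implement): project_id=6 -> matches Nova
All 9 rows appear; 2 have NULL project.

SQL:
SELECT a.name, b.name AS project
FROM tasks a
LEFT JOIN projects b ON a.project_id = b.id

Result:
name      | project
----------+--------
Review    | NULL   
Deploy    | NULL   
Setup     | Zeta   
Research  | Gamma  
Train     | Nova   
Test      | Beta   
Audit     | Zeta   
Plan      | Nova   
Implement | Nova   


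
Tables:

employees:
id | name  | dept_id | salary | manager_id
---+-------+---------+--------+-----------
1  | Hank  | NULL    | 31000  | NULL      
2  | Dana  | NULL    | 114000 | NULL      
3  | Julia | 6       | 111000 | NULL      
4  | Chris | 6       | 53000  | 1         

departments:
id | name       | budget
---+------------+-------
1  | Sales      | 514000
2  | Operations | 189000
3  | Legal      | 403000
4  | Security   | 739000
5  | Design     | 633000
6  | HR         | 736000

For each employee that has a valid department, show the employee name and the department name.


INNER JOIN keeps only employees rows whose dept_id matches an id in departments. Walk through each employee:
  - employee 1 (Hank): dept_id=NULL, no match -> dropped
  - employee 2 (Dana): dept_id=NULL, no match -> dropped
  - employee 3 (Julia): dept_id=6 -> matches HR
  - employee 4 (Chris): dept_id=6 -> matches HR
So 2 of 4 rows are dropped.

SQL:
SELECT a.name, b.name AS department
FROM employees a
INNER JOIN departments b ON a.dept_id = b.id

Result:
name  | department
------+-----------
Julia | HR        
Chris | HR        


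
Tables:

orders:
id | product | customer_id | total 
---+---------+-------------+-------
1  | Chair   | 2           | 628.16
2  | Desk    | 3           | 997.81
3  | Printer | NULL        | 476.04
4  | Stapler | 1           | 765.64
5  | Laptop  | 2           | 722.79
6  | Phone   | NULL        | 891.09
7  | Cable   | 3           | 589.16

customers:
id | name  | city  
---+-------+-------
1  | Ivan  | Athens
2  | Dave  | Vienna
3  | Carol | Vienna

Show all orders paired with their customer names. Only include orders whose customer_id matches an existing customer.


INNER JOIN keeps only orders rows whose customer_id matches an id in customers. Walk through each order:
  - order 1 (Chair): customer_id=2 -> matches Dave
  - order 2 (Desk): customer_id=3 -> matches Carol
  - order 3 (Printer): customer_id=NULL, no match -> dropped
  - order 4 (Stapler): customer_id=1 -> matches Ivan
  - order 5 (Laptop): customer_id=2 -> matches Dave
  - order 6 (Phone): customer_id=NULL, no match -> dropped
  - order 7 (Cable): customer_id=3 -> matches Carol
So 2 of 7 rows are dropped.

SQL:
SELECT a.product, b.name AS customer
FROM orders a
INNER JOIN customers b ON a.customer_id = b.id

Result:
product | customer
--------+---------
Chair   | Dave    
Desk    | Carol   
Stapler | Ivan    
Laptop  | Dave    
Cable   | Carol   


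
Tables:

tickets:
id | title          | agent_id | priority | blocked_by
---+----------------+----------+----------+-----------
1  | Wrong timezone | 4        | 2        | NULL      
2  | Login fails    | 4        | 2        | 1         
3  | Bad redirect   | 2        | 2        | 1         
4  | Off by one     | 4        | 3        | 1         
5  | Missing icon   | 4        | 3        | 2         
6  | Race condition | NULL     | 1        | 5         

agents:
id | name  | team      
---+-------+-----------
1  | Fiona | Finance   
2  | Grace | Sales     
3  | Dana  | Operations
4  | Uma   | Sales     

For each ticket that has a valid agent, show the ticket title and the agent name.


INNER JOIN keeps only tickets rows whose agent_id matches an id in agents. Walk through each ticket:
  - ticket 1 (Wrong timezone): agent_id=4 -> matches Uma
  - ticket 2 (Login fails): agent_id=4 -> matches Uma
  - ticket 3 (Bad redirect): agent_id=2 -> matches Grace
  - ticket 4 (Off by one): agent_id=4 -> matches Uma
  - ticket 5 (Missing icon): agent_id=4 -> matches Uma
  - ticket 6 (Race condition): agent_id=NULL, no match -> dropped
So 1 of 6 rows is dropped.

SQL:
SELECT a.title, b.name AS agent
FROM tickets a
INNER JOIN agents b ON a.agent_id = b.id

Result:
title          | agent
---------------+------
Wrong timezone | Uma  
Login fails    | Uma  
Bad redirect   | Grace
Off by one     | Uma  
Missing icon   | Uma  


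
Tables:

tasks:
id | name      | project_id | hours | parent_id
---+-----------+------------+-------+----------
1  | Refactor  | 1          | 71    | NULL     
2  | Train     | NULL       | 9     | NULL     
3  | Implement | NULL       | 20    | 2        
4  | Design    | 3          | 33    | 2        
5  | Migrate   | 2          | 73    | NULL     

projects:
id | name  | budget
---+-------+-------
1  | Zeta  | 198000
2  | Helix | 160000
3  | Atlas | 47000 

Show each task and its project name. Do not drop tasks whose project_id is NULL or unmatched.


LEFT JOIN keeps every row from tasks (the left table); where project_id has no match in projects, the project columns become NULL. Walk through each task:
  - task 1 (Refactor): project_id=1 -> matches Zeta
  - task 2 (Train): project_id=NULL, no match -> kept with NULL
  - task 3 (Implement): project_id=NULL, no match -> kept with NULL
  - task 4 (Design): project_id=3 -> matches Atlas
  - task 5 (Migrate): project_id=2 -> matches Helix
All 5 rows appear; 2 have NULL project.

SQL:
SELECT a.name, b.name AS project
FROM tasks a
LEFT JOIN projects b ON a.project_id = b.id

Result:
name      | project
----------+--------
Refactor  | Zeta   
Train     | NULL   
Implement | NULL   
Design    | Atlas  
Migrate   | Helix  


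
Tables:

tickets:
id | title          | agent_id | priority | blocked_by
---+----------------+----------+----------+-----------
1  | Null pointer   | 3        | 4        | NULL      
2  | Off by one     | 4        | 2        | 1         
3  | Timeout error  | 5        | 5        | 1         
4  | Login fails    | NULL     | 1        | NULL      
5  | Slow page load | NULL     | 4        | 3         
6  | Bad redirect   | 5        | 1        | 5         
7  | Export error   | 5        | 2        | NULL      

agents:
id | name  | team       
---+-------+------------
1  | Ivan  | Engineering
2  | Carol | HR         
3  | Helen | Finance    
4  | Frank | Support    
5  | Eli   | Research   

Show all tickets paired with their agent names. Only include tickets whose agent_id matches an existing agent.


INNER JOIN keeps only tickets rows whose agent_id matches an id in agents. Walk through each ticket:
  - ticket 1 (Null pointer): agent_id=3 -> matches Helen
  - ticket 2 (Off by one): agent_id=4 -> matches Frank
  - ticket 3 (Timeout error): agent_id=5 -> matches Eli
  - ticket 4 (Login fails): agent_id=NULL, no match -> dropped
  - ticket 5 (Slow page load): agent_id=NULL, no match -> dropped
  - ticket 6 (Bad redirect): agent_id=5 -> matches Eli
  - ticket 7 (Export error): agent_id=5 -> matches Eli
So 2 of 7 rows are dropped.

SQL:
SELECT a.title, b.name AS agent
FROM tickets a
INNER JOIN agents b ON a.agent_id = b.id

Result:
title         | agent
--------------+------
Null pointer  | Helen
Off by one    | Frank
Timeout error | Eli  
Bad redirect  | Eli  
Export error  | Eli  


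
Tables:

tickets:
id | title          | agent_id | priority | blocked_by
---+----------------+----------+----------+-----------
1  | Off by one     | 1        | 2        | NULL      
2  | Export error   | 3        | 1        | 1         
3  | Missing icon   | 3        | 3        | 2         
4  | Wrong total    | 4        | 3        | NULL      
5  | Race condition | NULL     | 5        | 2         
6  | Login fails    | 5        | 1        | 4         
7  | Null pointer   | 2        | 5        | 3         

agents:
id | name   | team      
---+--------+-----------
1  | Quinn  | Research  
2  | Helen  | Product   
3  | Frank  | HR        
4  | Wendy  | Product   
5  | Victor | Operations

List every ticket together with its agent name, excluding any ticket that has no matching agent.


INNER JOIN keeps only tickets rows whose agent_id matches an id in agents. Walk through each ticket:
  - ticket 1 (Off by one): agent_id=1 -> matches Quinn
  - ticket 2 (Export error): agent_id=3 -> matches Frank
  - ticket 3 (Missing icon): agent_id=3 -> matches Frank
  - ticket 4 (Wrong total): agent_id=4 -> matches Wendy
  - ticket 5 (Race condition): agent_id=NULL, no match -> dropped
  - ticket 6 (Login fails): agent_id=5 -> matches Victor
  - ticket 7 (Null pointer): agent_id=2 -> matches Helen
So 1 of 7 rows is dropped.

SQL:
SELECT a.title, b.name AS agent
FROM tickets a
INNER JOIN agents b ON a.agent_id = b.id

Result:
title        | agent 
-------------+-------
Off by one   | Quinn 
Export error | Frank 
Missing icon | Frank 
Wrong total  | Wendy 
Login fails  | Victor
Null pointer | Helen 


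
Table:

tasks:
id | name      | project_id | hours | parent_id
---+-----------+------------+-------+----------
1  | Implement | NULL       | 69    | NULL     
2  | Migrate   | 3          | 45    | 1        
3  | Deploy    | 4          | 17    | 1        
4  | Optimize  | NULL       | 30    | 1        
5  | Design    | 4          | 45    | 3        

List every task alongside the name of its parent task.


This is a self-join: tasks is joined to a second copy of itself, matching each row's parent_id to another row's id. Use LEFT JOIN so rows with parent_id=NULL are kept.
  - task 1 (Implement): parent_id=NULL -> NULL
  - task 2 (Migrate): parent_id=1 -> Implement
  - task 3 (Deploy): parent_id=1 -> Implement
  - task 4 (Optimize): parent_id=1 -> Implement
  - task 5 (Design): parent_id=3 -> Deploy

SQL:
SELECT a.name AS item, b.name AS parent
FROM tasks a
LEFT JOIN tasks b ON a.parent_id = b.id

Result:
item      | parent   
----------+----------
Implement | NULL     
Migrate   | Implement
Deploy    | Implement
Optimize  | Implement
Design    | Deploy   


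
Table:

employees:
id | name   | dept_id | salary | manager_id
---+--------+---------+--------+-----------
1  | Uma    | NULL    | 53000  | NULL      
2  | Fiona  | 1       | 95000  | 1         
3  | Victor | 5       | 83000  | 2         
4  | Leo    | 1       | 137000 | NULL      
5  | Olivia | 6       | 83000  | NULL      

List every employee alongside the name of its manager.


This is a self-join: employees is joined to a second copy of itself, matching each row's manager_id to another row's id. Use LEFT JOIN so rows with manager_id=NULL are kept.
  - employee 1 (Uma): manager_id=NULL -> NULL
  - employee 2 (Fiona): manager_id=1 -> Uma
  - employee 3 (Victor): manager_id=2 -> Fiona
  - employee 4 (Leo): manager_id=NULL -> NULL
  - employee 5 (Olivia): manager_id=NULL -> NULL

SQL:
SELECT a.name AS item, b.name AS manager
FROM employees a
LEFT JOIN employees b ON a.manager_id = b.id

Result:
item   | manager
-------+--------
Uma    | NULL   
Fiona  | Uma    
Victor | Fiona  
Leo    | NULL   
Olivia | NULL   


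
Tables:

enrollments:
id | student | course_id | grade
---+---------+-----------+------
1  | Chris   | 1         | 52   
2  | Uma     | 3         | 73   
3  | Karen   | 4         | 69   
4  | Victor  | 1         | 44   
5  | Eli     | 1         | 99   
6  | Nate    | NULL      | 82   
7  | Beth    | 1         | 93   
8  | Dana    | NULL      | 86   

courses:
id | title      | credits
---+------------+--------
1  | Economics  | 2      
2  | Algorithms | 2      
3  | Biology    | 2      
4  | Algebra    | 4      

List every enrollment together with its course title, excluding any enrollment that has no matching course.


INNER JOIN keeps only enrollments rows whose course_id matches an id in courses. Walk through each enrollment:
  - enrollment 1 (Chris): course_id=1 -> matches Economics
  - enrollment 2 (Uma): course_id=3 -> matches Biology
  - enrollment 3 (Karen): course_id=4 -> matches Algebra
  - enrollment 4 (Victor): course_id=1 -> matches Economics
  - enrollment 5 (Eli): course_id=1 -> matches Economics
  - enrollment 6 (Nate): course_id=NULL, no match -> dropped
  - enrollment 7 (Beth): course_id=1 -> matches Economics
  - enrollment 8 (Dana): course_id=NULL, no match -> dropped
So 2 of 8 rows are dropped.

SQL:
SELECT a.student, b.title AS course
FROM enrollments a
INNER JOIN courses b ON a.course_id = b.id

Result:
student | course   
--------+----------
Chris   | Economics
Uma     | Biology  
Karen   | Algebra  
Victor  | Economics
Eli     | Economics
Beth    | Economics


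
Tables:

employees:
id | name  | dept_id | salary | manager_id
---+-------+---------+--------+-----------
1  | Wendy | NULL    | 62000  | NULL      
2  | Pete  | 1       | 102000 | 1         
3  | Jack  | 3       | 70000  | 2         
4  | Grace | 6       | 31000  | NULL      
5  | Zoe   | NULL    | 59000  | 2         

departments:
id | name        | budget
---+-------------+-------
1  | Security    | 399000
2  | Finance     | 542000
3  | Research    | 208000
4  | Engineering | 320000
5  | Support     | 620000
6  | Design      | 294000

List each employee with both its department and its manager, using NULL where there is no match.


Two LEFT JOINs from the same base table employees: one to departments via dept_id, one to employees itself via manager_id. Both are LEFT so every employee is preserved.
Match against departments:
  - employee 1 (Wendy): dept_id=NULL, no match -> kept with NULL
  - employee 2 (Pete): dept_id=1 -> matches Security
  - employee 3 (Jack): dept_id=3 -> matches Research
  - employee 4 (Grace): dept_id=6 -> matches Design
  - employee 5 (Zoe): dept_id=NULL, no match -> kept with NULL
Match against employees (self):
  - employee 1 (Wendy): manager_id=NULL -> NULL
  - employee 2 (Pete): manager_id=1 -> Wendy
  - employee 3 (Jack): manager_id=2 -> Pete
  - employee 4 (Grace): manager_id=NULL -> NULL
  - employee 5 (Zoe): manager_id=2 -> Pete

SQL:
SELECT a.name, b.name AS department, c.name AS manager
FROM employees a
LEFT JOIN departments b ON a.dept_id = b.id
LEFT JOIN employees c ON a.manager_id = c.id

Result:
name  | department | manager
------+------------+--------
Wendy | NULL       | NULL   
Pete  | Security   | Wendy  
Jack  | Research   | Pete   
Grace | Design     | NULL   
Zoe   | NULL       | Pete   


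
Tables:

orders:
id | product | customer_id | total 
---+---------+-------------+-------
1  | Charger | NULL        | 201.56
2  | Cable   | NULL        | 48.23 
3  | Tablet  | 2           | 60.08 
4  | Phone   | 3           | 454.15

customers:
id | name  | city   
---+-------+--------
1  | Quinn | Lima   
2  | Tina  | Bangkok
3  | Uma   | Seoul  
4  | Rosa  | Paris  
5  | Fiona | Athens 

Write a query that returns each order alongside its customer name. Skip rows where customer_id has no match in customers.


INNER JOIN keeps only orders rows whose customer_id matches an id in customers. Walk through each order:
  - order 1 (Charger): customer_id=NULL, no match -> dropped
  - order 2 (Cable): customer_id=NULL, no match -> dropped
  - order 3 (Tablet): customer_id=2 -> matches Tina
  - order 4 (Phone): customer_id=3 -> matches Uma
So 2 of 4 rows are dropped.

SQL:
SELECT a.product, b.name AS customer
FROM orders a
INNER JOIN customers b ON a.customer_id = b.id

Result:
product | customer
--------+---------
Tablet  | Tina    
Phone   | Uma     


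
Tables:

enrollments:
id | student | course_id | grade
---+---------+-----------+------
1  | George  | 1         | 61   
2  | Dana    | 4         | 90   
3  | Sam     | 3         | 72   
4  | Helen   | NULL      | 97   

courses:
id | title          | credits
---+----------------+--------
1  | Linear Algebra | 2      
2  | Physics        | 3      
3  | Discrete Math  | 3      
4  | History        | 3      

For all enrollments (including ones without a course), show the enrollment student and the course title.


LEFT JOIN keeps every row from enrollments (the left table); where course_id has no match in courses, the course columns become NULL. Walk through each enrollment:
  - enrollment 1 (George): course_id=1 -> matches Linear Algebra
  - enrollment 2 (Dana): course_id=4 -> matches History
  - enrollment 3 (Sam): course_id=3 -> matches Discrete Math
  - enrollment 4 (Helen): course_id=NULL, no match -> kept with NULL
All 4 rows appear; 1 has NULL course.

SQL:
SELECT a.student, b.title AS course
FROM enrollments a
LEFT JOIN courses b ON a.course_id = b.id

Result:
student | course        
--------+---------------
George  | Linear Algebra
Dana    | History       
Sam     | Discrete Math 
Helen   | NULL          


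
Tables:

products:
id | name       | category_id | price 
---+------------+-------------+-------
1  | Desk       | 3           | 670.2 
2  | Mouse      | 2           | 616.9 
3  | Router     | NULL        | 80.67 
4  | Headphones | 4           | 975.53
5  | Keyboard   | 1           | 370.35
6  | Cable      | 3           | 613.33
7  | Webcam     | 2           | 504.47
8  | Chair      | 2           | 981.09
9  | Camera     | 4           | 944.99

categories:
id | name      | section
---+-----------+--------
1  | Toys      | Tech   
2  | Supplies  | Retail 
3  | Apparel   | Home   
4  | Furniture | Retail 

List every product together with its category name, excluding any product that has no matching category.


INNER JOIN keeps only products rows whose category_id matches an id in categories. Walk through each product:
  - product 1 (Desk): category_id=3 -> matches Apparel
  - product 2 (Mouse): category_id=2 -> matches Supplies
  - product 3 (Router): category_id=NULL, no match -> dropped
  - product 4 (Headphones): category_id=4 -> matches Furniture
  - product 5 (Keyboard): category_id=1 -> matches Toys
  - product 6 (Cable): category_id=3 -> matches Apparel
  - product 7 (Webcam): category_id=2 -> matches Supplies
  - product 8 (Chair): category_id=2 -> matches Supplies
  - product 9 (Camera): category_id=4 -> matches Furniture
So 1 of 9 rows is dropped.

SQL:
SELECT a.name, b.name AS category
FROM products a
INNER JOIN categories b ON a.category_id = b.id

Result:
name       | category 
-----------+----------
Desk       | Apparel  
Mouse      | Supplies 
Headphones | Furniture
Keyboard   | Toys     
Cable      | Apparel  
Webcam     | Supplies 
Chair      | Supplies 
Camera     | Furniture


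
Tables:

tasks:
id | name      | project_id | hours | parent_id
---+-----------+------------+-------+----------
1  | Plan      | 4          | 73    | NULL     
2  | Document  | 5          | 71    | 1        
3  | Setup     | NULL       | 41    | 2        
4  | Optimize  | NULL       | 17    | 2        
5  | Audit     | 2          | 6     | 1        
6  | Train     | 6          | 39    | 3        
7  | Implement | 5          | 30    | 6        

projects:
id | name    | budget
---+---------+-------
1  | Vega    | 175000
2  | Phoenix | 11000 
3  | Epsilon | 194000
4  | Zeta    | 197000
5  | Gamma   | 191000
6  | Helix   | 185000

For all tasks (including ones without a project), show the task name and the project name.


LEFT JOIN keeps every row from tasks (the left table); where project_id has no match in projects, the project columns become NULL. Walk through each task:
  - task 1 (Plan): project_id=4 -> matches Zeta
  - task 2 (Document): project_id=5 -> matches Gamma
  - task 3 (Setup): project_id=NULL, no match -> kept with NULL
  - task 4 (Optimize): project_id=NULL, no match -> kept with NULL
  - task 5 (Audit): project_id=2 -> matches Phoenix
  - task 6 (Train): project_id=6 -> matches Helix
  - task 7 (Implement): project_id=5 -> matches Gamma
All 7 rows appear; 2 have NULL project.

SQL:
SELECT a.name, b.name AS project
FROM tasks a
LEFT JOIN projects b ON a.project_id = b.id

Result:
name      | project
----------+--------
Plan      | Zeta   
Document  | Gamma  
Setup     | NULL   
Optimize  | NULL   
Audit     | Phoenix
Train     | Helix  
Implement | Gamma  


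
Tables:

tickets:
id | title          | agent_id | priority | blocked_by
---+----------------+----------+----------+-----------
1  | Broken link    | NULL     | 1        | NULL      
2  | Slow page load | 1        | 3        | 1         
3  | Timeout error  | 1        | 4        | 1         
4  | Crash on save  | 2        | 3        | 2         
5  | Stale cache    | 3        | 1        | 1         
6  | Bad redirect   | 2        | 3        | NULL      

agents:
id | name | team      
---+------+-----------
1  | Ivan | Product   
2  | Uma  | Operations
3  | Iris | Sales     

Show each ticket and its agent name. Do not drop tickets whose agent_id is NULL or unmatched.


LEFT JOIN keeps every row from tickets (the left table); where agent_id has no match in agents, the agent columns become NULL. Walk through each ticket:
  - ticket 1 (Broken link): agent_id=NULL, no match -> kept with NULL
  - ticket 2 (Slow page load): agent_id=1 -> matches Ivan
  - ticket 3 (Timeout error): agent_id=1 -> matches Ivan
  - ticket 4 (Crash on save): agent_id=2 -> matches Uma
  - ticket 5 (Stale cache): agent_id=3 -> matches Iris
  - ticket 6 (Bad redirect): agent_id=2 -> matches Uma
All 6 rows appear; 1 has NULL agent.

SQL:
SELECT a.title, b.name AS agent
FROM tickets a
LEFT JOIN agents b ON a.agent_id = b.id

Result:
title          | agent
---------------+------
Broken link    | NULL 
Slow page load | Ivan 
Timeout error  | Ivan 
Crash on save  | Uma  
Stale cache    | Iris 
Bad redirect   | Uma  


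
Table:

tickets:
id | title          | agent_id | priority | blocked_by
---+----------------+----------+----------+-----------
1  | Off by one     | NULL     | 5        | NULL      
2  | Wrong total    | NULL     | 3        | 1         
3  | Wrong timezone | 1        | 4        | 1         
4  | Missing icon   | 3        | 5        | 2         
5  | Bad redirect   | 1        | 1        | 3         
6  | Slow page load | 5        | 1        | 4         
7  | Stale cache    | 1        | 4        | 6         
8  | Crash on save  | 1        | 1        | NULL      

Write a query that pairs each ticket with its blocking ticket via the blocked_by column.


This is a self-join: tickets is joined to a second copy of itself, matching each row's blocked_by to another row's id. Use LEFT JOIN so rows with blocked_by=NULL are kept.
  - ticket 1 (Off by one): blocked_by=NULL -> NULL
  - ticket 2 (Wrong total): blocked_by=1 -> Off by one
  - ticket 3 (Wrong timezone): blocked_by=1 -> Off by one
  - ticket 4 (Missing icon): blocked_by=2 -> Wrong total
  - ticket 5 (Bad redirect): blocked_by=3 -> Wrong timezone
  - ticket 6 (Slow page load): blocked_by=4 -> Missing icon
  - ticket 7 (Stale cache): blocked_by=6 -> Slow page load
  - ticket 8 (Crash on save): blocked_by=NULL -> NULL

SQL:
SELECT a.title AS item, b.title AS blocked_by
FROM tickets a
LEFT JOIN tickets b ON a.blocked_by = b.id

Result:
item           | blocked_by    
---------------+---------------
Off by one     | NULL          
Wrong total    | Off by one    
Wrong timezone | Off by one    
Missing icon   | Wrong total   
Bad redirect   | Wrong timezone
Slow page load | Missing icon  
Stale cache    | Slow page load
Crash on save  | NULL          


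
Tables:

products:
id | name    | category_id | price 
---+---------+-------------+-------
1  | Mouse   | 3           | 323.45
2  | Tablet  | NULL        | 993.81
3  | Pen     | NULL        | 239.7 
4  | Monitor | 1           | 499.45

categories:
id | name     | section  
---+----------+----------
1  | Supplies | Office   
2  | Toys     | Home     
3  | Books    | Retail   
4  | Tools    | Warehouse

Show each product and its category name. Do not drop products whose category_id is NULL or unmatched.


LEFT JOIN keeps every row from products (the left table); where category_id has no match in categories, the category columns become NULL. Walk through each product:
  - product 1 (Mouse): category_id=3 -> matches Books
  - product 2 (Tablet): category_id=NULL, no match -> kept with NULL
  - product 3 (Pen): category_id=NULL, no match -> kept with NULL
  - product 4 (Monitor): category_id=1 -> matches Supplies
All 4 rows appear; 2 have NULL category.

SQL:
SELECT a.name, b.name AS category
FROM products a
LEFT JOIN categories b ON a.category_id = b.id

Result:
name    | category
--------+---------
Mouse   | Books   
Tablet  | NULL    
Pen     | NULL    
Monitor | Supplies


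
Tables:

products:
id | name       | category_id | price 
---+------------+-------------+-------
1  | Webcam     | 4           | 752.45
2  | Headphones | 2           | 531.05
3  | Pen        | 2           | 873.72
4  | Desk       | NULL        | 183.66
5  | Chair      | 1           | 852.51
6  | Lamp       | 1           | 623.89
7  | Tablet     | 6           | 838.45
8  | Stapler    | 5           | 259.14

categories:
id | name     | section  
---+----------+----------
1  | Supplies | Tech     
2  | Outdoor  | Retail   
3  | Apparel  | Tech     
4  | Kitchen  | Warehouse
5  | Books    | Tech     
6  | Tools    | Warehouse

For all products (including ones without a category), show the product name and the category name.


LEFT JOIN keeps every row from products (the left table); where category_id has no match in categories, the category columns become NULL. Walk through each product:
  - product 1 (Webcam): category_id=4 -> matches Kitchen
  - product 2 (Headphones): category_id=2 -> matches Outdoor
  - product 3 (Pen): category_id=2 -> matches Outdoor
  - product 4 (Desk): category_id=NULL, no match -> kept with NULL
  - product 5 (Chair): category_id=1 -> matches Supplies
  - product 6 (Lamp): category_id=1 -> matches Supplies
  - product 7 (Tablet): category_id=6 -> matches Tools
  - product 8 (Stapler): category_id=5 -> matches Books
All 8 rows appear; 1 has NULL category.

SQL:
SELECT a.name, b.name AS category
FROM products a
LEFT JOIN categories b ON a.category_id = b.id

Result:
name       | category
-----------+---------
Webcam     | Kitchen 
Headphones | Outdoor 
Pen        | Outdoor 
Desk       | NULL    
Chair      | Supplies
Lamp       | Supplies
Tablet     | Tools   
Stapler    | Books   


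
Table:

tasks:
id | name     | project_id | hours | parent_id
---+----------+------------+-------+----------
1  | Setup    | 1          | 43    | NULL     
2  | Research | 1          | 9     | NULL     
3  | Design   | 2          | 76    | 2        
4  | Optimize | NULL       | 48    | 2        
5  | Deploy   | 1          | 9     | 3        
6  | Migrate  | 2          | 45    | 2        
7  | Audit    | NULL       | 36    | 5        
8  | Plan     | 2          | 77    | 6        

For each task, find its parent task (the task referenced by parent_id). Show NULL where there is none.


This is a self-join: tasks is joined to a second copy of itself, matching each row's parent_id to another row's id. Use LEFT JOIN so rows with parent_id=NULL are kept.
  - task 1 (Setup): parent_id=NULL -> NULL
  - task 2 (Research): parent_id=NULL -> NULL
  - task 3 (Design): parent_id=2 -> Research
  - task 4 (Optimize): parent_id=2 -> Research
  - task 5 (Deploy): parent_id=3 -> Design
  - task 6 (Migrate): parent_id=2 -> Research
  - task 7 (Audit): parent_id=5 -> Deploy
  - task 8 (Plan): parent_id=6 -> Migrate

SQL:
SELECT a.name AS item, b.name AS parent
FROM tasks a
LEFT JOIN tasks b ON a.parent_id = b.id

Result:
item     | parent  
---------+---------
Setup    | NULL    
Research | NULL    
Design   | Research
Optimize | Research
Deploy   | Design  
Migrate  | Research
Audit    | Deploy  
Plan     | Migrate 


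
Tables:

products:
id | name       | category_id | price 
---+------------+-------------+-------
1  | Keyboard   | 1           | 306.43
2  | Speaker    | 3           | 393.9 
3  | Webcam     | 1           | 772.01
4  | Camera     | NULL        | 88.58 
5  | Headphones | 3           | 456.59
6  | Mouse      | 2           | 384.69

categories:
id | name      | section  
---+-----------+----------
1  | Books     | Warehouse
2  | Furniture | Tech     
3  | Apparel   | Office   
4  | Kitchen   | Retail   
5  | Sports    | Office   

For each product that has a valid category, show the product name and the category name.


INNER JOIN keeps only products rows whose category_id matches an id in categories. Walk through each product:
  - product 1 (Keyboard): category_id=1 -> matches Books
  - product 2 (Speaker): category_id=3 -> matches Apparel
  - product 3 (Webcam): category_id=1 -> matches Books
  - product 4 (Camera): category_id=NULL, no match -> dropped
  - product 5 (Headphones): category_id=3 -> matches Apparel
  - product 6 (Mouse): category_id=2 -> matches Furniture
So 1 of 6 rows is dropped.

SQL:
SELECT a.name, b.name AS category
FROM products a
INNER JOIN categories b ON a.category_id = b.id

Result:
name       | category 
-----------+----------
Keyboard   | Books    
Speaker    | Apparel  
Webcam     | Books    
Headphones | Apparel  
Mouse      | Furniture


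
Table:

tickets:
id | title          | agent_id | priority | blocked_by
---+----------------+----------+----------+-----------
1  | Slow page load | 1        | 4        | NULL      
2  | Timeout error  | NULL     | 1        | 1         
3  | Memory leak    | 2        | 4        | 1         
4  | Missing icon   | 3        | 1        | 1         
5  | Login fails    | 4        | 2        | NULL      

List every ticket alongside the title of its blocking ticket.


This is a self-join: tickets is joined to a second copy of itself, matching each row's blocked_by to another row's id. Use LEFT JOIN so rows with blocked_by=NULL are kept.
  - ticket 1 (Slow page load): blocked_by=NULL -> NULL
  - ticket 2 (Timeout error): blocked_by=1 -> Slow page load
  - ticket 3 (Memory leak): blocked_by=1 -> Slow page load
  - ticket 4 (Missing icon): blocked_by=1 -> Slow page load
  - ticket 5 (Login fails): blocked_by=NULL -> NULL

SQL:
SELECT a.title AS item, b.title AS blocked_by
FROM tickets a
LEFT JOIN tickets b ON a.blocked_by = b.id

Result:
item           | blocked_by    
---------------+---------------
Slow page load | NULL          
Timeout error  | Slow page load
Memory leak    | Slow page load
Missing icon   | Slow page load
Login fails    | NULL          


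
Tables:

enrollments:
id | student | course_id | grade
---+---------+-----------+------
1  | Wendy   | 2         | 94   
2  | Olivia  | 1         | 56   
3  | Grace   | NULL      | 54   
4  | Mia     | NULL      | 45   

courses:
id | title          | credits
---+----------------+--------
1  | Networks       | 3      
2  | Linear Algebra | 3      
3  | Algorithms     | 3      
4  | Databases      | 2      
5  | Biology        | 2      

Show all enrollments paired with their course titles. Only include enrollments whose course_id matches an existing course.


INNER JOIN keeps only enrollments rows whose course_id matches an id in courses. Walk through each enrollment:
  - enrollment 1 (Wendy): course_id=2 -> matches Linear Algebra
  - enrollment 2 (Olivia): course_id=1 -> matches Networks
  - enrollment 3 (Grace): course_id=NULL, no match -> dropped
  - enrollment 4 (Mia): course_id=NULL, no match -> dropped
So 2 of 4 rows are dropped.

SQL:
SELECT a.student, b.title AS course
FROM enrollments a
INNER JOIN courses b ON a.course_id = b.id

Result:
student | course        
--------+---------------
Wendy   | Linear Algebra
Olivia  | Networks      


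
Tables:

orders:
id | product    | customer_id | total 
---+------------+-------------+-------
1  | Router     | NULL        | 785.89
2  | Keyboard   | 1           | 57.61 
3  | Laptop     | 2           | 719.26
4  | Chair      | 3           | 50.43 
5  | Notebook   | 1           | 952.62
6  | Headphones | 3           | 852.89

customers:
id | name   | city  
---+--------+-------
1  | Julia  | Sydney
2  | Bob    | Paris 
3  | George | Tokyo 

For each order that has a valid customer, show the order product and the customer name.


INNER JOIN keeps only orders rows whose customer_id matches an id in customers. Walk through each order:
  - order 1 (Router): customer_id=NULL, no match -> dropped
  - order 2 (Keyboard): customer_id=1 -> matches Julia
  - order 3 (Laptop): customer_id=2 -> matches Bob
  - order 4 (Chair): customer_id=3 -> matches George
  - order 5 (Notebook): customer_id=1 -> matches Julia
  - order 6 (Headphones): customer_id=3 -> matches George
So 1 of 6 rows is dropped.

SQL:
SELECT a.product, b.name AS customer
FROM orders a
INNER JOIN customers b ON a.customer_id = b.id

Result:
product    | customer
-----------+---------
Keyboard   | Julia   
Laptop     | Bob     
Chair      | George  
Notebook   | Julia   
Headphones | George  


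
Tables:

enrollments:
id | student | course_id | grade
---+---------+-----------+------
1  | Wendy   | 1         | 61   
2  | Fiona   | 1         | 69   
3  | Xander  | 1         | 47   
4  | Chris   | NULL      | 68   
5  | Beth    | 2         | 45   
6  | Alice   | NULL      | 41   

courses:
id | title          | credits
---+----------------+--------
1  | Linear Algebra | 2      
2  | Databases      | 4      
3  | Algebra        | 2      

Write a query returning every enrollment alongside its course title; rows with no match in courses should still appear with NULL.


LEFT JOIN keeps every row from enrollments (the left table); where course_id has no match in courses, the course columns become NULL. Walk through each enrollment:
  - enrollment 1 (Wendy): course_id=1 -> matches Linear Algebra
  - enrollment 2 (Fiona): course_id=1 -> matches Linear Algebra
  - enrollment 3 (Xander): course_id=1 -> matches Linear Algebra
  - enrollment 4 (Chris): course_id=NULL, no match -> kept with NULL
  - enrollment 5 (Beth): course_id=2 -> matches Databases
  - enrollment 6 (Alice): course_id=NULL, no match -> kept with NULL
All 6 rows appear; 2 have NULL course.

SQL:
SELECT a.student, b.title AS course
FROM enrollments a
LEFT JOIN courses b ON a.course_id = b.id

Result:
student | course        
--------+---------------
Wendy   | Linear Algebra
Fiona   | Linear Algebra
Xander  | Linear Algebra
Chris   | NULL          
Beth    | Databases     
Alice   | NULL          


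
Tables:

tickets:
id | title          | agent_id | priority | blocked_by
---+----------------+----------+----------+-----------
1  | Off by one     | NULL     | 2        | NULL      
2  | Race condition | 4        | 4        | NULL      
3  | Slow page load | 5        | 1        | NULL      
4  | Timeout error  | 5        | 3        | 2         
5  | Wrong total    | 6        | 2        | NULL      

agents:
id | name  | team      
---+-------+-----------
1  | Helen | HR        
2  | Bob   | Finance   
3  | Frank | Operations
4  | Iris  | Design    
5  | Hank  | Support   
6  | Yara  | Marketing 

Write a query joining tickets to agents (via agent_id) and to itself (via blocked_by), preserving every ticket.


Two LEFT JOINs from the same base table tickets: one to agents via agent_id, one to tickets itself via blocked_by. Both are LEFT so every ticket is preserved.
Match against agents:
  - ticket 1 (Off by one): agent_id=NULL, no match -> kept with NULL
  - ticket 2 (Race condition): agent_id=4 -> matches Iris
  - ticket 3 (Slow page load): agent_id=5 -> matches Hank
  - ticket 4 (Timeout error): agent_id=5 -> matches Hank
  - ticket 5 (Wrong total): agent_id=6 -> matches Yara
Match against tickets (self):
  - ticket 1 (Off by one): blocked_by=NULL -> NULL
  - ticket 2 (Race condition): blocked_by=NULL -> NULL
  - ticket 3 (Slow page load): blocked_by=NULL -> NULL
  - ticket 4 (Timeout error): blocked_by=2 -> Race condition
  - ticket 5 (Wrong total): blocked_by=NULL -> NULL

SQL:
SELECT a.title, b.name AS agent, c.title AS blocked_by
FROM tickets a
LEFT JOIN agents b ON a.agent_id = b.id
LEFT JOIN tickets c ON a.blocked_by = c.id

Result:
title          | agent | blocked_by    
---------------+-------+---------------
Off by one     | NULL  | NULL          
Race condition | Iris  | NULL          
Slow page load | Hank  | NULL          
Timeout error  | Hank  | Race condition
Wrong total    | Yara  | NULL          
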